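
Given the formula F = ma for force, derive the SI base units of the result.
Units of each symbol in F = ma:
  m (mass): kg
  a (acceleration): m/s²

Multiplying the contributions: [kg] · [m/s²]
Adding exponents of each base unit: kg: 1, m: 1, s: -2
SI base units of force: kg·m/s²

Answer: kg·m/s²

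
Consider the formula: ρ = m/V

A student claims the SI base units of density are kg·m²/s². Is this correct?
Units of each symbol in ρ = m/V:
  m (mass): kg
  V (volume): m³  → in the denominator, contributes 1/m³

Multiplying the contributions: [kg] · [1/m³]
Adding exponents of each base unit: kg: 1, m: -3
SI base units of density: kg/m³

The claimed units kg·m²/s² (exponents kg: 1, m: 2, s: -2) do not match the derived units kg/m³ (exponents kg: 1, m: -3), so the claim is incorrect.

Answer: No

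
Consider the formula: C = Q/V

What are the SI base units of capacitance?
Units of each symbol in C = Q/V:
  Q (charge, in coulombs): s·A
  V (voltage, in volts): kg·m²/(s³·A)  → in the denominator, contributes s³·A/(kg·m²)

Multiplying the contributions: [s·A] · [s³·A/(kg·m²)]
Adding exponents of each base unit: kg: -1, m: -2, s: 4, A: 2
SI base units of capacitance: s⁴·A²/(kg·m²)

Answer: s⁴·A²/(kg·m²)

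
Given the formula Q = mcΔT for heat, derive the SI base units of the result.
Units of each symbol in Q = mcΔT:
  m (mass): kg
  c (specific heat capacity, in J/(kg·K)): m²/(s²·K)
  ΔT (temperature change): K

Multiplying the contributions: [kg] · [m²/(s²·K)] · [K]
Adding exponents of each base unit: kg: 1, m: 2, s: -2
SI base units of heat: kg·m²/s²

Answer: kg·m²/s²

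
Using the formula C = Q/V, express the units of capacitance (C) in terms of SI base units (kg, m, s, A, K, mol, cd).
Units of each symbol in C = Q/V:
  Q (charge, in coulombs): s·A
  V (voltage, in volts): kg·m²/(s³·A)  → in the denominator, contributes s³·A/(kg·m²)

Multiplying the contributions: [s·A] · [s³·A/(kg·m²)]
Adding exponents of each base unit: kg: -1, m: -2, s: 4, A: 2
SI base units of capacitance: s⁴·A²/(kg·m²)

Answer: s⁴·A²/(kg·m²)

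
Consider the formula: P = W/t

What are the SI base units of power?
Units of each symbol in P = W/t:
  W (work): kg·m²/s²
  t (time): s  → in the denominator, contributes 1/s

Multiplying the contributions: [kg·m²/s²] · [1/s]
Adding exponents of each base unit: kg: 1, m: 2, s: -3
SI base units of power: kg·m²/s³

Answer: kg·m²/s³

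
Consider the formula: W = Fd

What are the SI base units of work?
Units of each symbol in W = Fd:
  F (force): kg·m/s²
  d (displacement): m

Multiplying the contributions: [kg·m/s²] · [m]
Adding exponents of each base unit: kg: 1, m: 2, s: -2
SI base units of work: kg·m²/s²

Answer: kg·m²/s²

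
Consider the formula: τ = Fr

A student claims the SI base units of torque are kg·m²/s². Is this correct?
Units of each symbol in τ = Fr:
  F (force): kg·m/s²
  r (lever arm): m

Multiplying the contributions: [kg·m/s²] · [m]
Adding exponents of each base unit: kg: 1, m: 2, s: -2
SI base units of torque: kg·m²/s²

The claimed units kg·m²/s² match the derived units, so the claim is correct.

Answer: Yes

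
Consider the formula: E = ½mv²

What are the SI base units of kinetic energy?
Units of each symbol in E = ½mv²:
  m (mass): kg
  v (speed): m/s  → to the power 2, contributes m²/s²
  The factor ½ is dimensionless.

Multiplying the contributions: [kg] · [m²/s²]
Adding exponents of each base unit: kg: 1, m: 2, s: -2
SI base units of kinetic energy: kg·m²/s²

Answer: kg·m²/s²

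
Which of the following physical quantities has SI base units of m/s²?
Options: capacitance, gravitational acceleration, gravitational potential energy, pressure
Checking the SI base units of each option:
  capacitance (C = Q/V): s⁴·A²/(kg·m²)  ✗
  gravitational acceleration (g = GM/r²): m/s²  ✓ matches
  gravitational potential energy (U = -GMm/r): kg·m²/s²  ✗
  pressure (P = F/A): kg/(m·s²)  ✗

Only gravitational acceleration has units m/s².

Answer: gravitational acceleration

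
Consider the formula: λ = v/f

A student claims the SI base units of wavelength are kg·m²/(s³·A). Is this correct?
Units of each symbol in λ = v/f:
  v (wave speed): m/s
  f (frequency): 1/s  → in the denominator, contributes s

Multiplying the contributions: [m/s] · [s]
Adding exponents of each base unit: m: 1
SI base units of wavelength: m

The claimed units kg·m²/(s³·A) (exponents kg: 1, m: 2, s: -3, A: -1) do not match the derived units m (exponents m: 1), so the claim is incorrect.

Answer: No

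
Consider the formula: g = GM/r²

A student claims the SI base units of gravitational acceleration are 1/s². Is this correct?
Units of each symbol in g = GM/r²:
  G (gravitational constant): m³/(kg·s²)
  M (mass): kg
  r (distance): m  → to the power 2 in the denominator, contributes 1/m²

Multiplying the contributions: [m³/(kg·s²)] · [kg] · [1/m²]
Adding exponents of each base unit: m: 1, s: -2
SI base units of gravitational acceleration: m/s²

The claimed units 1/s² (exponents s: -2) do not match the derived units m/s² (exponents m: 1, s: -2), so the claim is incorrect.

Answer: No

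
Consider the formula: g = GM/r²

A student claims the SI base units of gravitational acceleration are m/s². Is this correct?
Units of each symbol in g = GM/r²:
  G (gravitational constant): m³/(kg·s²)
  M (mass): kg
  r (distance): m  → to the power 2 in the denominator, contributes 1/m²

Multiplying the contributions: [m³/(kg·s²)] · [kg] · [1/m²]
Adding exponents of each base unit: m: 1, s: -2
SI base units of gravitational acceleration: m/s²

The claimed units m/s² match the derived units, so the claim is correct.

Answer: Yes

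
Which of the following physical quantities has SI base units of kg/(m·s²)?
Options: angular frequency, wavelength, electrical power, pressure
Checking the SI base units of each option:
  angular frequency (ω = 2πf): 1/s  ✗
  wavelength (λ = v/f): m  ✗
  electrical power (P = IV): kg·m²/s³  ✗
  pressure (P = F/A): kg/(m·s²)  ✓ matches

Only pressure has units kg/(m·s²).

Answer: pressure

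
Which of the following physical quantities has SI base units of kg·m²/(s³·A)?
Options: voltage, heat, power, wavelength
Checking the SI base units of each option:
  voltage (V = IR): kg·m²/(s³·A)  ✓ matches
  heat (Q = mcΔT): kg·m²/s²  ✗
  power (P = W/t): kg·m²/s³  ✗
  wavelength (λ = v/f): m  ✗

Only voltage has units kg·m²/(s³·A).

Answer: voltage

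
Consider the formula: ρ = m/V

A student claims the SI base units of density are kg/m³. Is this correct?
Units of each symbol in ρ = m/V:
  m (mass): kg
  V (volume): m³  → in the denominator, contributes 1/m³

Multiplying the contributions: [kg] · [1/m³]
Adding exponents of each base unit: kg: 1, m: -3
SI base units of density: kg/m³

The claimed units kg/m³ match the derived units, so the claim is correct.

Answer: Yes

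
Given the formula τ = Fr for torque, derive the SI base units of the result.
Units of each symbol in τ = Fr:
  F (force): kg·m/s²
  r (lever arm): m

Multiplying the contributions: [kg·m/s²] · [m]
Adding exponents of each base unit: kg: 1, m: 2, s: -2
SI base units of torque: kg·m²/s²

Answer: kg·m²/s²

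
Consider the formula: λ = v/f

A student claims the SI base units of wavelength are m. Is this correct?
Units of each symbol in λ = v/f:
  v (wave speed): m/s
  f (frequency): 1/s  → in the denominator, contributes s

Multiplying the contributions: [m/s] · [s]
Adding exponents of each base unit: m: 1
SI base units of wavelength: m

The claimed units m match the derived units, so the claim is correct.

Answer: Yes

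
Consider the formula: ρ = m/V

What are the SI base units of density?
Units of each symbol in ρ = m/V:
  m (mass): kg
  V (volume): m³  → in the denominator, contributes 1/m³

Multiplying the contributions: [kg] · [1/m³]
Adding exponents of each base unit: kg: 1, m: -3
SI base units of density: kg/m³

Answer: kg/m³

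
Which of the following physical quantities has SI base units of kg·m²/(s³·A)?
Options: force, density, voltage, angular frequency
Checking the SI base units of each option:
  force (F = ma): kg·m/s²  ✗
  density (ρ = m/V): kg/m³  ✗
  voltage (V = IR): kg·m²/(s³·A)  ✓ matches
  angular frequency (ω = 2πf): 1/s  ✗

Only voltage has units kg·m²/(s³·A).

Answer: voltage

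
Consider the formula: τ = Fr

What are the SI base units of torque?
Units of each symbol in τ = Fr:
  F (force): kg·m/s²
  r (lever arm): m

Multiplying the contributions: [kg·m/s²] · [m]
Adding exponents of each base unit: kg: 1, m: 2, s: -2
SI base units of torque: kg·m²/s²

Answer: kg·m²/s²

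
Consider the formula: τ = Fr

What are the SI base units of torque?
Units of each symbol in τ = Fr:
  F (force): kg·m/s²
  r (lever arm): m

Multiplying the contributions: [kg·m/s²] · [m]
Adding exponents of each base unit: kg: 1, m: 2, s: -2
SI base units of torque: kg·m²/s²

Answer: kg·m²/s²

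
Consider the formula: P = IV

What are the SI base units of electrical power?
Units of each symbol in P = IV:
  I (current): A
  V (voltage, in volts): kg·m²/(s³·A)

Multiplying the contributions: [A] · [kg·m²/(s³·A)]
Adding exponents of each base unit: kg: 1, m: 2, s: -3
SI base units of electrical power: kg·m²/s³

Answer: kg·m²/s³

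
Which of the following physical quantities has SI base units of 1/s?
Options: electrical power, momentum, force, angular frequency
Checking the SI base units of each option:
  electrical power (P = IV): kg·m²/s³  ✗
  momentum (p = mv): kg·m/s  ✗
  force (F = ma): kg·m/s²  ✗
  angular frequency (ω = 2πf): 1/s  ✓ matches

Only angular frequency has units 1/s.

Answer: angular frequency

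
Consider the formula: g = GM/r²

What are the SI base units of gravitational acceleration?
Units of each symbol in g = GM/r²:
  G (gravitational constant): m³/(kg·s²)
  M (mass): kg
  r (distance): m  → to the power 2 in the denominator, contributes 1/m²

Multiplying the contributions: [m³/(kg·s²)] · [kg] · [1/m²]
Adding exponents of each base unit: m: 1, s: -2
SI base units of gravitational acceleration: m/s²

Answer: m/s²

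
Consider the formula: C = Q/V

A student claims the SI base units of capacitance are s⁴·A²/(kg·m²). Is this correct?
Units of each symbol in C = Q/V:
  Q (charge, in coulombs): s·A
  V (voltage, in volts): kg·m²/(s³·A)  → in the denominator, contributes s³·A/(kg·m²)

Multiplying the contributions: [s·A] · [s³·A/(kg·m²)]
Adding exponents of each base unit: kg: -1, m: -2, s: 4, A: 2
SI base units of capacitance: s⁴·A²/(kg·m²)

The claimed units s⁴·A²/(kg·m²) match the derived units, so the claim is correct.

Answer: Yes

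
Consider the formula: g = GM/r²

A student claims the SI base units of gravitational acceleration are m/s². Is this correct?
Units of each symbol in g = GM/r²:
  G (gravitational constant): m³/(kg·s²)
  M (mass): kg
  r (distance): m  → to the power 2 in the denominator, contributes 1/m²

Multiplying the contributions: [m³/(kg·s²)] · [kg] · [1/m²]
Adding exponents of each base unit: m: 1, s: -2
SI base units of gravitational acceleration: m/s²

The claimed units m/s² match the derived units, so the claim is correct.

Answer: Yes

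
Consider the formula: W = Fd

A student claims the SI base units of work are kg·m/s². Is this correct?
Units of each symbol in W = Fd:
  F (force): kg·m/s²
  d (displacement): m

Multiplying the contributions: [kg·m/s²] · [m]
Adding exponents of each base unit: kg: 1, m: 2, s: -2
SI base units of work: kg·m²/s²

The claimed units kg·m/s² (exponents kg: 1, m: 1, s: -2) do not match the derived units kg·m²/s² (exponents kg: 1, m: 2, s: -2), so the claim is incorrect.

Answer: No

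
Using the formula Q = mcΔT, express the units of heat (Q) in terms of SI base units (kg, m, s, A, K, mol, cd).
Units of each symbol in Q = mcΔT:
  m (mass): kg
  c (specific heat capacity, in J/(kg·K)): m²/(s²·K)
  ΔT (temperature change): K

Multiplying the contributions: [kg] · [m²/(s²·K)] · [K]
Adding exponents of each base unit: kg: 1, m: 2, s: -2
SI base units of heat: kg·m²/s²

Answer: kg·m²/s²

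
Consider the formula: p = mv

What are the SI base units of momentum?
Units of each symbol in p = mv:
  m (mass): kg
  v (velocity): m/s

Multiplying the contributions: [kg] · [m/s]
Adding exponents of each base unit: kg: 1, m: 1, s: -1
SI base units of momentum: kg·m/s

Answer: kg·m/s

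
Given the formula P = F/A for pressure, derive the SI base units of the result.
Units of each symbol in P = F/A:
  F (force): kg·m/s²
  A (area): m²  → in the denominator, contributes 1/m²

Multiplying the contributions: [kg·m/s²] · [1/m²]
Adding exponents of each base unit: kg: 1, m: -1, s: -2
SI base units of pressure: kg/(m·s²)

Answer: kg/(m·s²)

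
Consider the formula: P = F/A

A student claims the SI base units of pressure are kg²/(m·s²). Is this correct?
Units of each symbol in P = F/A:
  F (force): kg·m/s²
  A (area): m²  → in the denominator, contributes 1/m²

Multiplying the contributions: [kg·m/s²] · [1/m²]
Adding exponents of each base unit: kg: 1, m: -1, s: -2
SI base units of pressure: kg/(m·s²)

The claimed units kg²/(m·s²) (exponents kg: 2, m: -1, s: -2) do not match the derived units kg/(m·s²) (exponents kg: 1, m: -1, s: -2), so the claim is incorrect.

Answer: No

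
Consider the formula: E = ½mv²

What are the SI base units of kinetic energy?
Units of each symbol in E = ½mv²:
  m (mass): kg
  v (speed): m/s  → to the power 2, contributes m²/s²
  The factor ½ is dimensionless.

Multiplying the contributions: [kg] · [m²/s²]
Adding exponents of each base unit: kg: 1, m: 2, s: -2
SI base units of kinetic energy: kg·m²/s²

Answer: kg·m²/s²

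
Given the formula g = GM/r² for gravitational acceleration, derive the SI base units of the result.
Units of each symbol in g = GM/r²:
  G (gravitational constant): m³/(kg·s²)
  M (mass): kg
  r (distance): m  → to the power 2 in the denominator, contributes 1/m²

Multiplying the contributions: [m³/(kg·s²)] · [kg] · [1/m²]
Adding exponents of each base unit: m: 1, s: -2
SI base units of gravitational acceleration: m/s²

Answer: m/s²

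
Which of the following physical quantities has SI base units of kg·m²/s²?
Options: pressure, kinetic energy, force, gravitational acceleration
Checking the SI base units of each option:
  pressure (P = F/A): kg/(m·s²)  ✗
  kinetic energy (E = ½mv²): kg·m²/s²  ✓ matches
  force (F = ma): kg·m/s²  ✗
  gravitational acceleration (g = GM/r²): m/s²  ✗

Only kinetic energy has units kg·m²/s².

Answer: kinetic energy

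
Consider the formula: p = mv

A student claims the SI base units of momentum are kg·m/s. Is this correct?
Units of each symbol in p = mv:
  m (mass): kg
  v (velocity): m/s

Multiplying the contributions: [kg] · [m/s]
Adding exponents of each base unit: kg: 1, m: 1, s: -1
SI base units of momentum: kg·m/s

The claimed units kg·m/s match the derived units, so the claim is correct.

Answer: Yes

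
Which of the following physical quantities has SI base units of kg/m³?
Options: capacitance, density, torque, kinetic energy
Checking the SI base units of each option:
  capacitance (C = Q/V): s⁴·A²/(kg·m²)  ✗
  density (ρ = m/V): kg/m³  ✓ matches
  torque (τ = Fr): kg·m²/s²  ✗
  kinetic energy (E = ½mv²): kg·m²/s²  ✗

Only density has units kg/m³.

Answer: density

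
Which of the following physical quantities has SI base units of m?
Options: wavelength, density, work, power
Checking the SI base units of each option:
  wavelength (λ = v/f): m  ✓ matches
  density (ρ = m/V): kg/m³  ✗
  work (W = Fd): kg·m²/s²  ✗
  power (P = W/t): kg·m²/s³  ✗

Only wavelength has units m.

Answer: wavelength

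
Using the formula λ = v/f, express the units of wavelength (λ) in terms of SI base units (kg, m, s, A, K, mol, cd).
Units of each symbol in λ = v/f:
  v (wave speed): m/s
  f (frequency): 1/s  → in the denominator, contributes s

Multiplying the contributions: [m/s] · [s]
Adding exponents of each base unit: m: 1
SI base units of wavelength: m

Answer: m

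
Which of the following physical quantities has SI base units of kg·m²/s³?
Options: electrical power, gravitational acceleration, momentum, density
Checking the SI base units of each option:
  electrical power (P = IV): kg·m²/s³  ✓ matches
  gravitational acceleration (g = GM/r²): m/s²  ✗
  momentum (p = mv): kg·m/s  ✗
  density (ρ = m/V): kg/m³  ✗

Only electrical power has units kg·m²/s³.

Answer: electrical power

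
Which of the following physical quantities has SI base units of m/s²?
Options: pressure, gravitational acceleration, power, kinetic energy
Checking the SI base units of each option:
  pressure (P = F/A): kg/(m·s²)  ✗
  gravitational acceleration (g = GM/r²): m/s²  ✓ matches
  power (P = W/t): kg·m²/s³  ✗
  kinetic energy (E = ½mv²): kg·m²/s²  ✗

Only gravitational acceleration has units m/s².

Answer: gravitational acceleration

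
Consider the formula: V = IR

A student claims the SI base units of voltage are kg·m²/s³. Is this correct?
Units of each symbol in V = IR:
  I (current): A
  R (resistance, in ohms): kg·m²/(s³·A²)

Multiplying the contributions: [A] · [kg·m²/(s³·A²)]
Adding exponents of each base unit: kg: 1, m: 2, s: -3, A: -1
SI base units of voltage: kg·m²/(s³·A)

The claimed units kg·m²/s³ (exponents kg: 1, m: 2, s: -3) do not match the derived units kg·m²/(s³·A) (exponents kg: 1, m: 2, s: -3, A: -1), so the claim is incorrect.

Answer: No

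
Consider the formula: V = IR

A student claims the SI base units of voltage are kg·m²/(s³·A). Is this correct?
Units of each symbol in V = IR:
  I (current): A
  R (resistance, in ohms): kg·m²/(s³·A²)

Multiplying the contributions: [A] · [kg·m²/(s³·A²)]
Adding exponents of each base unit: kg: 1, m: 2, s: -3, A: -1
SI base units of voltage: kg·m²/(s³·A)

The claimed units kg·m²/(s³·A) match the derived units, so the claim is correct.

Answer: Yes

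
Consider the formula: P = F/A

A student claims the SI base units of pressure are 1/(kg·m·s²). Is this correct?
Units of each symbol in P = F/A:
  F (force): kg·m/s²
  A (area): m²  → in the denominator, contributes 1/m²

Multiplying the contributions: [kg·m/s²] · [1/m²]
Adding exponents of each base unit: kg: 1, m: -1, s: -2
SI base units of pressure: kg/(m·s²)

The claimed units 1/(kg·m·s²) (exponents kg: -1, m: -1, s: -2) do not match the derived units kg/(m·s²) (exponents kg: 1, m: -1, s: -2), so the claim is incorrect.

Answer: No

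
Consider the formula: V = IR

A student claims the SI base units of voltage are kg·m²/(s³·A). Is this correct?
Units of each symbol in V = IR:
  I (current): A
  R (resistance, in ohms): kg·m²/(s³·A²)

Multiplying the contributions: [A] · [kg·m²/(s³·A²)]
Adding exponents of each base unit: kg: 1, m: 2, s: -3, A: -1
SI base units of voltage: kg·m²/(s³·A)

The claimed units kg·m²/(s³·A) match the derived units, so the claim is correct.

Answer: Yes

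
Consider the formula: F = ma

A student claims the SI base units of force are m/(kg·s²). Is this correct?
Units of each symbol in F = ma:
  m (mass): kg
  a (acceleration): m/s²

Multiplying the contributions: [kg] · [m/s²]
Adding exponents of each base unit: kg: 1, m: 1, s: -2
SI base units of force: kg·m/s²

The claimed units m/(kg·s²) (exponents kg: -1, m: 1, s: -2) do not match the derived units kg·m/s² (exponents kg: 1, m: 1, s: -2), so the claim is incorrect.

Answer: No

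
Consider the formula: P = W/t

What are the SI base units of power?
Units of each symbol in P = W/t:
  W (work): kg·m²/s²
  t (time): s  → in the denominator, contributes 1/s

Multiplying the contributions: [kg·m²/s²] · [1/s]
Adding exponents of each base unit: kg: 1, m: 2, s: -3
SI base units of power: kg·m²/s³

Answer: kg·m²/s³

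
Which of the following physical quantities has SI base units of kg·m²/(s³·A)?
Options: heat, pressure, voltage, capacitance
Checking the SI base units of each option:
  heat (Q = mcΔT): kg·m²/s²  ✗
  pressure (P = F/A): kg/(m·s²)  ✗
  voltage (V = IR): kg·m²/(s³·A)  ✓ matches
  capacitance (C = Q/V): s⁴·A²/(kg·m²)  ✗

Only voltage has units kg·m²/(s³·A).

Answer: voltage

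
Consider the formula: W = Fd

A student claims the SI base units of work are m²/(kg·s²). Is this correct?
Units of each symbol in W = Fd:
  F (force): kg·m/s²
  d (displacement): m

Multiplying the contributions: [kg·m/s²] · [m]
Adding exponents of each base unit: kg: 1, m: 2, s: -2
SI base units of work: kg·m²/s²

The claimed units m²/(kg·s²) (exponents kg: -1, m: 2, s: -2) do not match the derived units kg·m²/s² (exponents kg: 1, m: 2, s: -2), so the claim is incorrect.

Answer: No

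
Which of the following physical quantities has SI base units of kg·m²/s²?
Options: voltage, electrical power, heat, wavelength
Checking the SI base units of each option:
  voltage (V = IR): kg·m²/(s³·A)  ✗
  electrical power (P = IV): kg·m²/s³  ✗
  heat (Q = mcΔT): kg·m²/s²  ✓ matches
  wavelength (λ = v/f): m  ✗

Only heat has units kg·m²/s².

Answer: heat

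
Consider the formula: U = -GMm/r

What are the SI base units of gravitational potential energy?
Units of each symbol in U = -GMm/r:
  G (gravitational constant): m³/(kg·s²)
  M (mass): kg
  m (mass): kg
  r (distance): m  → in the denominator, contributes 1/m
  The minus sign does not affect the units.

Multiplying the contributions: [m³/(kg·s²)] · [kg] · [kg] · [1/m]
Adding exponents of each base unit: kg: 1, m: 2, s: -2
SI base units of gravitational potential energy: kg·m²/s²

Answer: kg·m²/s²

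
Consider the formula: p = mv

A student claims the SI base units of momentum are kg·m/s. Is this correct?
Units of each symbol in p = mv:
  m (mass): kg
  v (velocity): m/s

Multiplying the contributions: [kg] · [m/s]
Adding exponents of each base unit: kg: 1, m: 1, s: -1
SI base units of momentum: kg·m/s

The claimed units kg·m/s match the derived units, so the claim is correct.

Answer: Yes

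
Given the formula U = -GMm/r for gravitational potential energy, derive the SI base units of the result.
Units of each symbol in U = -GMm/r:
  G (gravitational constant): m³/(kg·s²)
  M (mass): kg
  m (mass): kg
  r (distance): m  → in the denominator, contributes 1/m
  The minus sign does not affect the units.

Multiplying the contributions: [m³/(kg·s²)] · [kg] · [kg] · [1/m]
Adding exponents of each base unit: kg: 1, m: 2, s: -2
SI base units of gravitational potential energy: kg·m²/s²

Answer: kg·m²/s²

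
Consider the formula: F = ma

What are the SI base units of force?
Units of each symbol in F = ma:
  m (mass): kg
  a (acceleration): m/s²

Multiplying the contributions: [kg] · [m/s²]
Adding exponents of each base unit: kg: 1, m: 1, s: -2
SI base units of force: kg·m/s²

Answer: kg·m/s²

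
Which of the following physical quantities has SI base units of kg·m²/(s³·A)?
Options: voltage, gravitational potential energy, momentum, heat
Checking the SI base units of each option:
  voltage (V = IR): kg·m²/(s³·A)  ✓ matches
  gravitational potential energy (U = -GMm/r): kg·m²/s²  ✗
  momentum (p = mv): kg·m/s  ✗
  heat (Q = mcΔT): kg·m²/s²  ✗

Only voltage has units kg·m²/(s³·A).

Answer: voltage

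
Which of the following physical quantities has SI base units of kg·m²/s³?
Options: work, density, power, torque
Checking the SI base units of each option:
  work (W = Fd): kg·m²/s²  ✗
  density (ρ = m/V): kg/m³  ✗
  power (P = W/t): kg·m²/s³  ✓ matches
  torque (τ = Fr): kg·m²/s²  ✗

Only power has units kg·m²/s³.

Answer: power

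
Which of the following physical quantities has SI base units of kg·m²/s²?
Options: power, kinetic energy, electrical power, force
Checking the SI base units of each option:
  power (P = W/t): kg·m²/s³  ✗
  kinetic energy (E = ½mv²): kg·m²/s²  ✓ matches
  electrical power (P = IV): kg·m²/s³  ✗
  force (F = ma): kg·m/s²  ✗

Only kinetic energy has units kg·m²/s².

Answer: kinetic energy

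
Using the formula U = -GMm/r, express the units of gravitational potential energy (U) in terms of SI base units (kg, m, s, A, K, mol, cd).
Units of each symbol in U = -GMm/r:
  G (gravitational constant): m³/(kg·s²)
  M (mass): kg
  m (mass): kg
  r (distance): m  → in the denominator, contributes 1/m
  The minus sign does not affect the units.

Multiplying the contributions: [m³/(kg·s²)] · [kg] · [kg] · [1/m]
Adding exponents of each base unit: kg: 1, m: 2, s: -2
SI base units of gravitational potential energy: kg·m²/s²

Answer: kg·m²/s²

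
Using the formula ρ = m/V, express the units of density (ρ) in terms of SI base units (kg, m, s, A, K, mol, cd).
Units of each symbol in ρ = m/V:
  m (mass): kg
  V (volume): m³  → in the denominator, contributes 1/m³

Multiplying the contributions: [kg] · [1/m³]
Adding exponents of each base unit: kg: 1, m: -3
SI base units of density: kg/m³

Answer: kg/m³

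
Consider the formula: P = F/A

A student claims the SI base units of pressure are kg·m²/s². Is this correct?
Units of each symbol in P = F/A:
  F (force): kg·m/s²
  A (area): m²  → in the denominator, contributes 1/m²

Multiplying the contributions: [kg·m/s²] · [1/m²]
Adding exponents of each base unit: kg: 1, m: -1, s: -2
SI base units of pressure: kg/(m·s²)

The claimed units kg·m²/s² (exponents kg: 1, m: 2, s: -2) do not match the derived units kg/(m·s²) (exponents kg: 1, m: -1, s: -2), so the claim is incorrect.

Answer: No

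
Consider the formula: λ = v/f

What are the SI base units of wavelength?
Units of each symbol in λ = v/f:
  v (wave speed): m/s
  f (frequency): 1/s  → in the denominator, contributes s

Multiplying the contributions: [m/s] · [s]
Adding exponents of each base unit: m: 1
SI base units of wavelength: m

Answer: m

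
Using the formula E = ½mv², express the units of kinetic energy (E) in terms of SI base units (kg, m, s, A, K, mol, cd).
Units of each symbol in E = ½mv²:
  m (mass): kg
  v (speed): m/s  → to the power 2, contributes m²/s²
  The factor ½ is dimensionless.

Multiplying the contributions: [kg] · [m²/s²]
Adding exponents of each base unit: kg: 1, m: 2, s: -2
SI base units of kinetic energy: kg·m²/s²

Answer: kg·m²/s²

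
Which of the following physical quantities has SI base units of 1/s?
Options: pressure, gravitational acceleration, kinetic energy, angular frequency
Checking the SI base units of each option:
  pressure (P = F/A): kg/(m·s²)  ✗
  gravitational acceleration (g = GM/r²): m/s²  ✗
  kinetic energy (E = ½mv²): kg·m²/s²  ✗
  angular frequency (ω = 2πf): 1/s  ✓ matches

Only angular frequency has units 1/s.

Answer: angular frequency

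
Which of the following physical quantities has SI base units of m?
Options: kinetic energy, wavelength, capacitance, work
Checking the SI base units of each option:
  kinetic energy (E = ½mv²): kg·m²/s²  ✗
  wavelength (λ = v/f): m  ✓ matches
  capacitance (C = Q/V): s⁴·A²/(kg·m²)  ✗
  work (W = Fd): kg·m²/s²  ✗

Only wavelength has units m.

Answer: wavelength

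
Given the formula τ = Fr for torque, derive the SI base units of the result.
Units of each symbol in τ = Fr:
  F (force): kg·m/s²
  r (lever arm): m

Multiplying the contributions: [kg·m/s²] · [m]
Adding exponents of each base unit: kg: 1, m: 2, s: -2
SI base units of torque: kg·m²/s²

Answer: kg·m²/s²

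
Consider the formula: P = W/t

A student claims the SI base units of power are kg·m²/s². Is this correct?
Units of each symbol in P = W/t:
  W (work): kg·m²/s²
  t (time): s  → in the denominator, contributes 1/s

Multiplying the contributions: [kg·m²/s²] · [1/s]
Adding exponents of each base unit: kg: 1, m: 2, s: -3
SI base units of power: kg·m²/s³

The claimed units kg·m²/s² (exponents kg: 1, m: 2, s: -2) do not match the derived units kg·m²/s³ (exponents kg: 1, m: 2, s: -3), so the claim is incorrect.

Answer: No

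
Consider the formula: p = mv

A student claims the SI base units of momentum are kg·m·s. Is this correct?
Units of each symbol in p = mv:
  m (mass): kg
  v (velocity): m/s

Multiplying the contributions: [kg] · [m/s]
Adding exponents of each base unit: kg: 1, m: 1, s: -1
SI base units of momentum: kg·m/s

The claimed units kg·m·s (exponents kg: 1, m: 1, s: 1) do not match the derived units kg·m/s (exponents kg: 1, m: 1, s: -1), so the claim is incorrect.

Answer: No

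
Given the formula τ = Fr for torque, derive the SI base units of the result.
Units of each symbol in τ = Fr:
  F (force): kg·m/s²
  r (lever arm): m

Multiplying the contributions: [kg·m/s²] · [m]
Adding exponents of each base unit: kg: 1, m: 2, s: -2
SI base units of torque: kg·m²/s²

Answer: kg·m²/s²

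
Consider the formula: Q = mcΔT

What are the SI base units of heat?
Units of each symbol in Q = mcΔT:
  m (mass): kg
  c (specific heat capacity, in J/(kg·K)): m²/(s²·K)
  ΔT (temperature change): K

Multiplying the contributions: [kg] · [m²/(s²·K)] · [K]
Adding exponents of each base unit: kg: 1, m: 2, s: -2
SI base units of heat: kg·m²/s²

Answer: kg·m²/s²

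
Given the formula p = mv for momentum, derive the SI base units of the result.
Units of each symbol in p = mv:
  m (mass): kg
  v (velocity): m/s

Multiplying the contributions: [kg] · [m/s]
Adding exponents of each base unit: kg: 1, m: 1, s: -1
SI base units of momentum: kg·m/s

Answer: kg·m/s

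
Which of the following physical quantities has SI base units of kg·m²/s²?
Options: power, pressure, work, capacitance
Checking the SI base units of each option:
  power (P = W/t): kg·m²/s³  ✗
  pressure (P = F/A): kg/(m·s²)  ✗
  work (W = Fd): kg·m²/s²  ✓ matches
  capacitance (C = Q/V): s⁴·A²/(kg·m²)  ✗

Only work has units kg·m²/s².

Answer: work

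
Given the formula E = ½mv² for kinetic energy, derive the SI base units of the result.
Units of each symbol in E = ½mv²:
  m (mass): kg
  v (speed): m/s  → to the power 2, contributes m²/s²
  The factor ½ is dimensionless.

Multiplying the contributions: [kg] · [m²/s²]
Adding exponents of each base unit: kg: 1, m: 2, s: -2
SI base units of kinetic energy: kg·m²/s²

Answer: kg·m²/s²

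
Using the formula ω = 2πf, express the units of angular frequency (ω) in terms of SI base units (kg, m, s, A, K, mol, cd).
Units of each symbol in ω = 2πf:
  f (frequency): 1/s
  The factor 2π is dimensionless.

Multiplying the contributions: [1/s]
Adding exponents of each base unit: s: -1
SI base units of angular frequency: 1/s

Answer: 1/s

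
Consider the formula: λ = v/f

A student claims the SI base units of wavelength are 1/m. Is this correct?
Units of each symbol in λ = v/f:
  v (wave speed): m/s
  f (frequency): 1/s  → in the denominator, contributes s

Multiplying the contributions: [m/s] · [s]
Adding exponents of each base unit: m: 1
SI base units of wavelength: m

The claimed units 1/m (exponents m: -1) do not match the derived units m (exponents m: 1), so the claim is incorrect.

Answer: No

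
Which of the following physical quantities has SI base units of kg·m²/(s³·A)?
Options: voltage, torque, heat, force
Checking the SI base units of each option:
  voltage (V = IR): kg·m²/(s³·A)  ✓ matches
  torque (τ = Fr): kg·m²/s²  ✗
  heat (Q = mcΔT): kg·m²/s²  ✗
  force (F = ma): kg·m/s²  ✗

Only voltage has units kg·m²/(s³·A).

Answer: voltage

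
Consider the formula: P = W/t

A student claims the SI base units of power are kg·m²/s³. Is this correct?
Units of each symbol in P = W/t:
  W (work): kg·m²/s²
  t (time): s  → in the denominator, contributes 1/s

Multiplying the contributions: [kg·m²/s²] · [1/s]
Adding exponents of each base unit: kg: 1, m: 2, s: -3
SI base units of power: kg·m²/s³

The claimed units kg·m²/s³ match the derived units, so the claim is correct.

Answer: Yes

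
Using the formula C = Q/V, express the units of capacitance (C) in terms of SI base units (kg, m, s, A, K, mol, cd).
Units of each symbol in C = Q/V:
  Q (charge, in coulombs): s·A
  V (voltage, in volts): kg·m²/(s³·A)  → in the denominator, contributes s³·A/(kg·m²)

Multiplying the contributions: [s·A] · [s³·A/(kg·m²)]
Adding exponents of each base unit: kg: -1, m: -2, s: 4, A: 2
SI base units of capacitance: s⁴·A²/(kg·m²)

Answer: s⁴·A²/(kg·m²)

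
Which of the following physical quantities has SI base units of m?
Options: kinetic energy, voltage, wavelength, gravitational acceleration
Checking the SI base units of each option:
  kinetic energy (E = ½mv²): kg·m²/s²  ✗
  voltage (V = IR): kg·m²/(s³·A)  ✗
  wavelength (λ = v/f): m  ✓ matches
  gravitational acceleration (g = GM/r²): m/s²  ✗

Only wavelength has units m.

Answer: wavelength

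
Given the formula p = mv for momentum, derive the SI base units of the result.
Units of each symbol in p = mv:
  m (mass): kg
  v (velocity): m/s

Multiplying the contributions: [kg] · [m/s]
Adding exponents of each base unit: kg: 1, m: 1, s: -1
SI base units of momentum: kg·m/s

Answer: kg·m/s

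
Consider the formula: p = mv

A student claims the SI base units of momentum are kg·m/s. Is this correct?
Units of each symbol in p = mv:
  m (mass): kg
  v (velocity): m/s

Multiplying the contributions: [kg] · [m/s]
Adding exponents of each base unit: kg: 1, m: 1, s: -1
SI base units of momentum: kg·m/s

The claimed units kg·m/s match the derived units, so the claim is correct.

Answer: Yes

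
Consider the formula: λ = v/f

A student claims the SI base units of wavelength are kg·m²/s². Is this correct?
Units of each symbol in λ = v/f:
  v (wave speed): m/s
  f (frequency): 1/s  → in the denominator, contributes s

Multiplying the contributions: [m/s] · [s]
Adding exponents of each base unit: m: 1
SI base units of wavelength: m

The claimed units kg·m²/s² (exponents kg: 1, m: 2, s: -2) do not match the derived units m (exponents m: 1), so the claim is incorrect.

Answer: No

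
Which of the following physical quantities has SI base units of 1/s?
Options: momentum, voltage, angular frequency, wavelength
Checking the SI base units of each option:
  momentum (p = mv): kg·m/s  ✗
  voltage (V = IR): kg·m²/(s³·A)  ✗
  angular frequency (ω = 2πf): 1/s  ✓ matches
  wavelength (λ = v/f): m  ✗

Only angular frequency has units 1/s.

Answer: angular frequency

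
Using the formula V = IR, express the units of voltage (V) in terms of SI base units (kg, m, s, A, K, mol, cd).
Units of each symbol in V = IR:
  I (current): A
  R (resistance, in ohms): kg·m²/(s³·A²)

Multiplying the contributions: [A] · [kg·m²/(s³·A²)]
Adding exponents of each base unit: kg: 1, m: 2, s: -3, A: -1
SI base units of voltage: kg·m²/(s³·A)

Answer: kg·m²/(s³·A)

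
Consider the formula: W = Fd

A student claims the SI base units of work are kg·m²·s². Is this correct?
Units of each symbol in W = Fd:
  F (force): kg·m/s²
  d (displacement): m

Multiplying the contributions: [kg·m/s²] · [m]
Adding exponents of each base unit: kg: 1, m: 2, s: -2
SI base units of work: kg·m²/s²

The claimed units kg·m²·s² (exponents kg: 1, m: 2, s: 2) do not match the derived units kg·m²/s² (exponents kg: 1, m: 2, s: -2), so the claim is incorrect.

Answer: No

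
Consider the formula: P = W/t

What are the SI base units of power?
Units of each symbol in P = W/t:
  W (work): kg·m²/s²
  t (time): s  → in the denominator, contributes 1/s

Multiplying the contributions: [kg·m²/s²] · [1/s]
Adding exponents of each base unit: kg: 1, m: 2, s: -3
SI base units of power: kg·m²/s³

Answer: kg·m²/s³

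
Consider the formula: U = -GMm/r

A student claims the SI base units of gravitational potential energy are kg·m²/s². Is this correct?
Units of each symbol in U = -GMm/r:
  G (gravitational constant): m³/(kg·s²)
  M (mass): kg
  m (mass): kg
  r (distance): m  → in the denominator, contributes 1/m
  The minus sign does not affect the units.

Multiplying the contributions: [m³/(kg·s²)] · [kg] · [kg] · [1/m]
Adding exponents of each base unit: kg: 1, m: 2, s: -2
SI base units of gravitational potential energy: kg·m²/s²

The claimed units kg·m²/s² match the derived units, so the claim is correct.

Answer: Yes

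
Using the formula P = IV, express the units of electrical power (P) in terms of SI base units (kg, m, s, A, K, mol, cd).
Units of each symbol in P = IV:
  I (current): A
  V (voltage, in volts): kg·m²/(s³·A)

Multiplying the contributions: [A] · [kg·m²/(s³·A)]
Adding exponents of each base unit: kg: 1, m: 2, s: -3
SI base units of electrical power: kg·m²/s³

Answer: kg·m²/s³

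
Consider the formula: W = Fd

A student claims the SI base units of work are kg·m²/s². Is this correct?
Units of each symbol in W = Fd:
  F (force): kg·m/s²
  d (displacement): m

Multiplying the contributions: [kg·m/s²] · [m]
Adding exponents of each base unit: kg: 1, m: 2, s: -2
SI base units of work: kg·m²/s²

The claimed units kg·m²/s² match the derived units, so the claim is correct.

Answer: Yes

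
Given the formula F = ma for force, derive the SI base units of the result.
Units of each symbol in F = ma:
  m (mass): kg
  a (acceleration): m/s²

Multiplying the contributions: [kg] · [m/s²]
Adding exponents of each base unit: kg: 1, m: 1, s: -2
SI base units of force: kg·m/s²

Answer: kg·m/s²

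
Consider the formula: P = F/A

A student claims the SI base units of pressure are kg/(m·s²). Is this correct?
Units of each symbol in P = F/A:
  F (force): kg·m/s²
  A (area): m²  → in the denominator, contributes 1/m²

Multiplying the contributions: [kg·m/s²] · [1/m²]
Adding exponents of each base unit: kg: 1, m: -1, s: -2
SI base units of pressure: kg/(m·s²)

The claimed units kg/(m·s²) match the derived units, so the claim is correct.

Answer: Yes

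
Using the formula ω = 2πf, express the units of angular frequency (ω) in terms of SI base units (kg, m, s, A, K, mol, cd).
Units of each symbol in ω = 2πf:
  f (frequency): 1/s
  The factor 2π is dimensionless.

Multiplying the contributions: [1/s]
Adding exponents of each base unit: s: -1
SI base units of angular frequency: 1/s

Answer: 1/s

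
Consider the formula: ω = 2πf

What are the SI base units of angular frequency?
Units of each symbol in ω = 2πf:
  f (frequency): 1/s
  The factor 2π is dimensionless.

Multiplying the contributions: [1/s]
Adding exponents of each base unit: s: -1
SI base units of angular frequency: 1/s

Answer: 1/s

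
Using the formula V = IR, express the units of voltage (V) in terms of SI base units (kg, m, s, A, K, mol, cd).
Units of each symbol in V = IR:
  I (current): A
  R (resistance, in ohms): kg·m²/(s³·A²)

Multiplying the contributions: [A] · [kg·m²/(s³·A²)]
Adding exponents of each base unit: kg: 1, m: 2, s: -3, A: -1
SI base units of voltage: kg·m²/(s³·A)

Answer: kg·m²/(s³·A)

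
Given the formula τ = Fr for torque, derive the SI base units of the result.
Units of each symbol in τ = Fr:
  F (force): kg·m/s²
  r (lever arm): m

Multiplying the contributions: [kg·m/s²] · [m]
Adding exponents of each base unit: kg: 1, m: 2, s: -2
SI base units of torque: kg·m²/s²

Answer: kg·m²/s²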